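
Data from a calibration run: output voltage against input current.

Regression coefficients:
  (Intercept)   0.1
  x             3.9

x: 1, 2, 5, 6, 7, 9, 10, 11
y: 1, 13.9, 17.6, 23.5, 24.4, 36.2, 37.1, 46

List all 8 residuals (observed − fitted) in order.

x=1: ŷ = 0.1 + 3.9·1 = 4; e = 1 − 4 = -3
x=2: ŷ = 0.1 + 3.9·2 = 7.9; e = 13.9 − 7.9 = 6
x=5: ŷ = 0.1 + 3.9·5 = 19.6; e = 17.6 − 19.6 = -2
x=6: ŷ = 0.1 + 3.9·6 = 23.5; e = 23.5 − 23.5 = 0
x=7: ŷ = 0.1 + 3.9·7 = 27.4; e = 24.4 − 27.4 = -3
x=9: ŷ = 0.1 + 3.9·9 = 35.2; e = 36.2 − 35.2 = 1
x=10: ŷ = 0.1 + 3.9·10 = 39.1; e = 37.1 − 39.1 = -2
x=11: ŷ = 0.1 + 3.9·11 = 43; e = 46 − 43 = 3

-3, 6, -2, 0, -3, 1, -2, 3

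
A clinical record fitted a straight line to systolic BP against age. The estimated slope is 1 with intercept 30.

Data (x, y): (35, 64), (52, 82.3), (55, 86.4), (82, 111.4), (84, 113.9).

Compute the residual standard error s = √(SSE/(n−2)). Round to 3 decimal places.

s = 1.068

x=35: ŷ = 30 + 35 = 65; r = 64 − 65 = -1
x=52: ŷ = 30 + 52 = 82; r = 82.3 − 82 = 0.3
x=55: ŷ = 30 + 55 = 85; r = 86.4 − 85 = 1.4
x=82: ŷ = 30 + 82 = 112; r = 111.4 − 112 = -0.6
x=84: ŷ = 30 + 84 = 114; r = 113.9 − 114 = -0.1
SSE = 1 + 0.09 + 1.96 + 0.36 + 0.01 = 3.42
s = √(3.42/3) = √1.14 ≈ 1.068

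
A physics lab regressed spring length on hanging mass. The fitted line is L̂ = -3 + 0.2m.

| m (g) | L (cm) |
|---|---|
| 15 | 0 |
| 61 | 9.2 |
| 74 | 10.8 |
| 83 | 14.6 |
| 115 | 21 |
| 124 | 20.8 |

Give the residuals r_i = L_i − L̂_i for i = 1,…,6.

m=15: L̂ = -3 + 0.2·15 = 0; r = 0 − 0 = 0
m=61: L̂ = -3 + 0.2·61 = 9.2; r = 9.2 − 9.2 = 0
m=74: L̂ = -3 + 0.2·74 = 11.8; r = 10.8 − 11.8 = -1
m=83: L̂ = -3 + 0.2·83 = 13.6; r = 14.6 − 13.6 = 1
m=115: L̂ = -3 + 0.2·115 = 20; r = 21 − 20 = 1
m=124: L̂ = -3 + 0.2·124 = 21.8; r = 20.8 − 21.8 = -1

0, 0, -1, 1, 1, -1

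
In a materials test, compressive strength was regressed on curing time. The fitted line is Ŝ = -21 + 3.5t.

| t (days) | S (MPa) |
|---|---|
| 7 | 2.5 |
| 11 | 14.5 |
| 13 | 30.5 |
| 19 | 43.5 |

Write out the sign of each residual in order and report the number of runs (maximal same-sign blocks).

3 runs

t=7: Ŝ = -21 + 3.5·7 = 3.5; r = 2.5 − 3.5 = -1
t=11: Ŝ = -21 + 3.5·11 = 17.5; r = 14.5 − 17.5 = -3
t=13: Ŝ = -21 + 3.5·13 = 24.5; r = 30.5 − 24.5 = 6
t=19: Ŝ = -21 + 3.5·19 = 45.5; r = 43.5 − 45.5 = -2
Signs: − − + −
Runs: −×2, +×1, −×1 → 3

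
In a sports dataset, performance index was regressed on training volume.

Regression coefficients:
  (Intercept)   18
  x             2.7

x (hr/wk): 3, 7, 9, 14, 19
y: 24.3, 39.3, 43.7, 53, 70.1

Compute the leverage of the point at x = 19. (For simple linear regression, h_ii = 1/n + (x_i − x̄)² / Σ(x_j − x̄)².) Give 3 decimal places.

x̄ = (3 + 7 + 9 + 14 + 19)/5 = 10.4
Σ(x − x̄)² = 54.76 + 11.56 + 1.96 + 12.96 + 73.96 = 155.2
h = 1/5 + (8.6)²/155.2 = 0.2 + 0.476546 = 0.677

h = 0.677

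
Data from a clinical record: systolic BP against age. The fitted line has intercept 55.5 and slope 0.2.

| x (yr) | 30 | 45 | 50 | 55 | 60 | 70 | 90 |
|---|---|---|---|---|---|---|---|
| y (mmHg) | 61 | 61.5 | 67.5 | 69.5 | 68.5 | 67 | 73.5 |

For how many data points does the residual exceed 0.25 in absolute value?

x=30: ŷ = 55.5 + 0.2·30 = 61.5; e = 61 − 61.5 = -0.5
x=45: ŷ = 55.5 + 0.2·45 = 64.5; e = 61.5 − 64.5 = -3
x=50: ŷ = 55.5 + 0.2·50 = 65.5; e = 67.5 − 65.5 = 2
x=55: ŷ = 55.5 + 0.2·55 = 66.5; e = 69.5 − 66.5 = 3
x=60: ŷ = 55.5 + 0.2·60 = 67.5; e = 68.5 − 67.5 = 1
x=70: ŷ = 55.5 + 0.2·70 = 69.5; e = 67 − 69.5 = -2.5
x=90: ŷ = 55.5 + 0.2·90 = 73.5; e = 73.5 − 73.5 = 0
|e| > 0.25: x=30 (|e|=0.5), x=45 (|e|=3), x=50 (|e|=2), x=55 (|e|=3), x=60 (|e|=1), x=70 (|e|=2.5) → 6

6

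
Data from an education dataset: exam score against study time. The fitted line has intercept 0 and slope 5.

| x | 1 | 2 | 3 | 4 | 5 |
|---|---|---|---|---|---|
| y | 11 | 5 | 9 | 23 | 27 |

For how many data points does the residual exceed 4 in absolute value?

3

x=1: ŷ = 5·1 = 5; r = 11 − 5 = 6
x=2: ŷ = 5·2 = 10; r = 5 − 10 = -5
x=3: ŷ = 5·3 = 15; r = 9 − 15 = -6
x=4: ŷ = 5·4 = 20; r = 23 − 20 = 3
x=5: ŷ = 5·5 = 25; r = 27 − 25 = 2
|r| > 4: x=1 (|r|=6), x=2 (|r|=5), x=3 (|r|=6) → 3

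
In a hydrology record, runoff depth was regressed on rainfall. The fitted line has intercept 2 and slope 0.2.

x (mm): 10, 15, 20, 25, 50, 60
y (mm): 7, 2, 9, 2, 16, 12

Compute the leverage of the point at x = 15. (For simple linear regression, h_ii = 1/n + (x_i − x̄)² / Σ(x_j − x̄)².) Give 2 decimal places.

h = 0.28

x̄ = (10 + 15 + 20 + 25 + 50 + 60)/6 = 30
Σ(x − x̄)² = 400 + 225 + 100 + 25 + 400 + 900 = 2050
h = 1/6 + (-15)²/2050 = 0.166667 + 0.109756 = 0.28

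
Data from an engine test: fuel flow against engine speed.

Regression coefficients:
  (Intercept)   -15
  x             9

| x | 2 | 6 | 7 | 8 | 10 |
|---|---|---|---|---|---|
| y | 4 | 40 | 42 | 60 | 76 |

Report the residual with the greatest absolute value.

x=2: ŷ = -15 + 9·2 = 3; e = 4 − 3 = 1
x=6: ŷ = -15 + 9·6 = 39; e = 40 − 39 = 1
x=7: ŷ = -15 + 9·7 = 48; e = 42 − 48 = -6
x=8: ŷ = -15 + 9·8 = 57; e = 60 − 57 = 3
x=10: ŷ = -15 + 9·10 = 75; e = 76 − 75 = 1
Largest |e| is 6 at x = 7, residual -6.

e = -6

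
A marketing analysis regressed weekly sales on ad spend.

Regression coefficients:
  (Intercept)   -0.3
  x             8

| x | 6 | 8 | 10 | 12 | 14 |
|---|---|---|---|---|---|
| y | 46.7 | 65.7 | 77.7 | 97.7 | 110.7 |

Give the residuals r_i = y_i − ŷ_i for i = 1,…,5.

x=6: ŷ = -0.3 + 8·6 = 47.7; r = 46.7 − 47.7 = -1
x=8: ŷ = -0.3 + 8·8 = 63.7; r = 65.7 − 63.7 = 2
x=10: ŷ = -0.3 + 8·10 = 79.7; r = 77.7 − 79.7 = -2
x=12: ŷ = -0.3 + 8·12 = 95.7; r = 97.7 − 95.7 = 2
x=14: ŷ = -0.3 + 8·14 = 111.7; r = 110.7 − 111.7 = -1

-1, 2, -2, 2, -1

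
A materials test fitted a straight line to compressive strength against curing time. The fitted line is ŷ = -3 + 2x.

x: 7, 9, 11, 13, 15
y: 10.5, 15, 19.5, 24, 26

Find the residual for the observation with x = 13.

e = 1

ŷ = -3 + 2·13 = 23
e = 24 − 23 = 1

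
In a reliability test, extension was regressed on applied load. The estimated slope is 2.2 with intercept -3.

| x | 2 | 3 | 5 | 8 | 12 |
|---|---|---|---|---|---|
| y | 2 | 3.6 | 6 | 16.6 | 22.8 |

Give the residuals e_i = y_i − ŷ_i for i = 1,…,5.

0.6, 0, -2, 2, -0.6

x=2: ŷ = -3 + 2.2·2 = 1.4; e = 2 − 1.4 = 0.6
x=3: ŷ = -3 + 2.2·3 = 3.6; e = 3.6 − 3.6 = 0
x=5: ŷ = -3 + 2.2·5 = 8; e = 6 − 8 = -2
x=8: ŷ = -3 + 2.2·8 = 14.6; e = 16.6 − 14.6 = 2
x=12: ŷ = -3 + 2.2·12 = 23.4; e = 22.8 − 23.4 = -0.6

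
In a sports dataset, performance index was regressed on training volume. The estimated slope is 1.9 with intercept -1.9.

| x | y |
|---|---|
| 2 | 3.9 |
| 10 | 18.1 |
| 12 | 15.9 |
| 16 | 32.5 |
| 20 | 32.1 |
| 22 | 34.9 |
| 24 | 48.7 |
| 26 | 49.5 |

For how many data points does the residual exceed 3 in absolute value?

5

x=2: ŷ = -1.9 + 1.9·2 = 1.9; r = 3.9 − 1.9 = 2
x=10: ŷ = -1.9 + 1.9·10 = 17.1; r = 18.1 − 17.1 = 1
x=12: ŷ = -1.9 + 1.9·12 = 20.9; r = 15.9 − 20.9 = -5
x=16: ŷ = -1.9 + 1.9·16 = 28.5; r = 32.5 − 28.5 = 4
x=20: ŷ = -1.9 + 1.9·20 = 36.1; r = 32.1 − 36.1 = -4
x=22: ŷ = -1.9 + 1.9·22 = 39.9; r = 34.9 − 39.9 = -5
x=24: ŷ = -1.9 + 1.9·24 = 43.7; r = 48.7 − 43.7 = 5
x=26: ŷ = -1.9 + 1.9·26 = 47.5; r = 49.5 − 47.5 = 2
|r| > 3: x=12 (|r|=5), x=16 (|r|=4), x=20 (|r|=4), x=22 (|r|=5), x=24 (|r|=5) → 5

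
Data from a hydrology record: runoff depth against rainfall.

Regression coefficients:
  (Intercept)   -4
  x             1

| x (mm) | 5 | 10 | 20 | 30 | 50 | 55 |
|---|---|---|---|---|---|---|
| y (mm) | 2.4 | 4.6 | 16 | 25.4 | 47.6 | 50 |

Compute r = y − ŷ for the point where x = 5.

ŷ = -4 + 5 = 1
r = 2.4 − 1 = 1.4

r = 1.4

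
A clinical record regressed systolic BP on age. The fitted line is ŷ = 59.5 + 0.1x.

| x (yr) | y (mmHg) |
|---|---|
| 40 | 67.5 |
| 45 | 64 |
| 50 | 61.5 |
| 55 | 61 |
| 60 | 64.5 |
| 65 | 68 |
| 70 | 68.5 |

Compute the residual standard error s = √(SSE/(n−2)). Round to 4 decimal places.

x=40: ŷ = 59.5 + 0.1·40 = 63.5; e = 67.5 − 63.5 = 4
x=45: ŷ = 59.5 + 0.1·45 = 64; e = 64 − 64 = 0
x=50: ŷ = 59.5 + 0.1·50 = 64.5; e = 61.5 − 64.5 = -3
x=55: ŷ = 59.5 + 0.1·55 = 65; e = 61 − 65 = -4
x=60: ŷ = 59.5 + 0.1·60 = 65.5; e = 64.5 − 65.5 = -1
x=65: ŷ = 59.5 + 0.1·65 = 66; e = 68 − 66 = 2
x=70: ŷ = 59.5 + 0.1·70 = 66.5; e = 68.5 − 66.5 = 2
SSE = 16 + 0 + 9 + 16 + 1 + 4 + 4 = 50
s = √(50/5) = √10 ≈ 3.1623

s = 3.1623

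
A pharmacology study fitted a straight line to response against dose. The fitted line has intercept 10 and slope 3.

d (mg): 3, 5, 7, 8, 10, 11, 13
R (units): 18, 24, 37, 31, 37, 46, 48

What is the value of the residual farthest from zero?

e = 6

d=3: R̂ = 10 + 3·3 = 19; e = 18 − 19 = -1
d=5: R̂ = 10 + 3·5 = 25; e = 24 − 25 = -1
d=7: R̂ = 10 + 3·7 = 31; e = 37 − 31 = 6
d=8: R̂ = 10 + 3·8 = 34; e = 31 − 34 = -3
d=10: R̂ = 10 + 3·10 = 40; e = 37 − 40 = -3
d=11: R̂ = 10 + 3·11 = 43; e = 46 − 43 = 3
d=13: R̂ = 10 + 3·13 = 49; e = 48 − 49 = -1
Largest |e| is 6 at d = 7, residual 6.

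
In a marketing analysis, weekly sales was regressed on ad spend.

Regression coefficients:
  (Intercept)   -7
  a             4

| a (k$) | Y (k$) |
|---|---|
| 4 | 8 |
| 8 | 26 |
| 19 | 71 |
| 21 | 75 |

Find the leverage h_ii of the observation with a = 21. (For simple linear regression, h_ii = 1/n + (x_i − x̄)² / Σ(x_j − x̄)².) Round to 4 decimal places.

h = 0.5607

ā = (4 + 8 + 19 + 21)/4 = 13
Σ(a − ā)² = 81 + 25 + 36 + 64 = 206
h = 1/4 + (8)²/206 = 0.25 + 0.31068 = 0.5607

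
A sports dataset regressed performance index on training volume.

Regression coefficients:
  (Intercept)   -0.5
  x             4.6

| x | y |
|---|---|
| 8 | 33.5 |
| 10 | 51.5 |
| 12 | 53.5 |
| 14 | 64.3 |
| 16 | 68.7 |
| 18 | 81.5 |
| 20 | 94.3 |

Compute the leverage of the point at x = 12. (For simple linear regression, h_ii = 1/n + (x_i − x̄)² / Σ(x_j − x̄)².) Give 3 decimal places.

x̄ = (8 + 10 + 12 + 14 + 16 + 18 + 20)/7 = 14
Σ(x − x̄)² = 36 + 16 + 4 + 0 + 4 + 16 + 36 = 112
h = 1/7 + (-2)²/112 = 0.142857 + 0.0357143 = 0.179

h = 0.179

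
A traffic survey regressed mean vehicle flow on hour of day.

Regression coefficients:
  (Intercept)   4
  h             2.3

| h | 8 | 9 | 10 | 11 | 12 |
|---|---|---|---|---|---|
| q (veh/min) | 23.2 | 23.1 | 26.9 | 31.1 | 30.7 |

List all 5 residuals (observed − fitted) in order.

h=8: ŷ = 4 + 2.3·8 = 22.4; e = 23.2 − 22.4 = 0.8
h=9: ŷ = 4 + 2.3·9 = 24.7; e = 23.1 − 24.7 = -1.6
h=10: ŷ = 4 + 2.3·10 = 27; e = 26.9 − 27 = -0.1
h=11: ŷ = 4 + 2.3·11 = 29.3; e = 31.1 − 29.3 = 1.8
h=12: ŷ = 4 + 2.3·12 = 31.6; e = 30.7 − 31.6 = -0.9

0.8, -1.6, -0.1, 1.8, -0.9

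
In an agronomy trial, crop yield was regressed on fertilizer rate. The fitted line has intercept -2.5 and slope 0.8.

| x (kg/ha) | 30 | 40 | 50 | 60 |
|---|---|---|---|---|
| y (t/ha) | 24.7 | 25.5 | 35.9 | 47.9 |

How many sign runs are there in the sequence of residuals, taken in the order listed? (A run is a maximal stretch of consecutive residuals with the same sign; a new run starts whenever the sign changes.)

x=30: ŷ = -2.5 + 0.8·30 = 21.5; e = 24.7 − 21.5 = 3.2
x=40: ŷ = -2.5 + 0.8·40 = 29.5; e = 25.5 − 29.5 = -4
x=50: ŷ = -2.5 + 0.8·50 = 37.5; e = 35.9 − 37.5 = -1.6
x=60: ŷ = -2.5 + 0.8·60 = 45.5; e = 47.9 − 45.5 = 2.4
Signs: + − − +
Runs: +×1, −×2, +×1 → 3

3 runs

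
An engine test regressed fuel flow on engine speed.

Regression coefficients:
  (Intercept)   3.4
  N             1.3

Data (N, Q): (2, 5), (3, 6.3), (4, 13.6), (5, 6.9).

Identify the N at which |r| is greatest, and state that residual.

N = 4, r = 5

N=2: Q̂ = 3.4 + 1.3·2 = 6; r = 5 − 6 = -1
N=3: Q̂ = 3.4 + 1.3·3 = 7.3; r = 6.3 − 7.3 = -1
N=4: Q̂ = 3.4 + 1.3·4 = 8.6; r = 13.6 − 8.6 = 5
N=5: Q̂ = 3.4 + 1.3·5 = 9.9; r = 6.9 − 9.9 = -3
Largest |r| is 5 at N = 4, residual 5.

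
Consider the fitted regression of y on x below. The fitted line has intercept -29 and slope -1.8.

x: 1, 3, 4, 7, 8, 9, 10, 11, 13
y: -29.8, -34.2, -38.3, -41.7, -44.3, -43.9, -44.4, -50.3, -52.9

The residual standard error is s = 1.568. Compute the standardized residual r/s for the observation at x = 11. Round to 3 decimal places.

ŷ = -29 − 1.8·11 = -48.8
r = -50.3 − (-48.8) = -1.5
r/s = -1.5 / 1.568 = -0.957

-0.957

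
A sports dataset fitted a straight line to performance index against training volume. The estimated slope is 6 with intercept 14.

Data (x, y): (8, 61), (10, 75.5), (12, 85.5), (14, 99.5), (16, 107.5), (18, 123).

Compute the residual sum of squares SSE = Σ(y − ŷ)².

SSE = 13

x=8: ŷ = 14 + 6·8 = 62; r = 61 − 62 = -1
x=10: ŷ = 14 + 6·10 = 74; r = 75.5 − 74 = 1.5
x=12: ŷ = 14 + 6·12 = 86; r = 85.5 − 86 = -0.5
x=14: ŷ = 14 + 6·14 = 98; r = 99.5 − 98 = 1.5
x=16: ŷ = 14 + 6·16 = 110; r = 107.5 − 110 = -2.5
x=18: ŷ = 14 + 6·18 = 122; r = 123 − 122 = 1
SSE = 1 + 2.25 + 0.25 + 2.25 + 6.25 + 1 = 13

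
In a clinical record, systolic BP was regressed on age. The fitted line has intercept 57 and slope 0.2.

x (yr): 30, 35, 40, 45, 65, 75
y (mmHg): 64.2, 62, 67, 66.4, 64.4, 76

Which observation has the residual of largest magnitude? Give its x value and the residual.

x = 65, e = -5.6

x=30: ŷ = 57 + 0.2·30 = 63; e = 64.2 − 63 = 1.2
x=35: ŷ = 57 + 0.2·35 = 64; e = 62 − 64 = -2
x=40: ŷ = 57 + 0.2·40 = 65; e = 67 − 65 = 2
x=45: ŷ = 57 + 0.2·45 = 66; e = 66.4 − 66 = 0.4
x=65: ŷ = 57 + 0.2·65 = 70; e = 64.4 − 70 = -5.6
x=75: ŷ = 57 + 0.2·75 = 72; e = 76 − 72 = 4
Largest |e| is 5.6 at x = 65, residual -5.6.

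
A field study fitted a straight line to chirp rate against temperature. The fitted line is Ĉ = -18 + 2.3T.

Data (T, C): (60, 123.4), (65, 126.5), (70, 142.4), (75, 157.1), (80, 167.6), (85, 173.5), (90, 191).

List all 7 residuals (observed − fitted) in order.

3.4, -5, -0.6, 2.6, 1.6, -4, 2

T=60: Ĉ = -18 + 2.3·60 = 120; r = 123.4 − 120 = 3.4
T=65: Ĉ = -18 + 2.3·65 = 131.5; r = 126.5 − 131.5 = -5
T=70: Ĉ = -18 + 2.3·70 = 143; r = 142.4 − 143 = -0.6
T=75: Ĉ = -18 + 2.3·75 = 154.5; r = 157.1 − 154.5 = 2.6
T=80: Ĉ = -18 + 2.3·80 = 166; r = 167.6 − 166 = 1.6
T=85: Ĉ = -18 + 2.3·85 = 177.5; r = 173.5 − 177.5 = -4
T=90: Ĉ = -18 + 2.3·90 = 189; r = 191 − 189 = 2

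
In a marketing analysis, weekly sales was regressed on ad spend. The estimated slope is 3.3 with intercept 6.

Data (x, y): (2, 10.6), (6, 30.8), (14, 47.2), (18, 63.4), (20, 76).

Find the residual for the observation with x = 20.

r = 4

ŷ = 6 + 3.3·20 = 72
r = 76 − 72 = 4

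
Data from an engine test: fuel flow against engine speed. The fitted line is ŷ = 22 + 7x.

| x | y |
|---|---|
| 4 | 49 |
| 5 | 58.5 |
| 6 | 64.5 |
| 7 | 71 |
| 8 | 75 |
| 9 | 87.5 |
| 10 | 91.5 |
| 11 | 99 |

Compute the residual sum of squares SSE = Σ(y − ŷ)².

x=4: ŷ = 22 + 7·4 = 50; r = 49 − 50 = -1
x=5: ŷ = 22 + 7·5 = 57; r = 58.5 − 57 = 1.5
x=6: ŷ = 22 + 7·6 = 64; r = 64.5 − 64 = 0.5
x=7: ŷ = 22 + 7·7 = 71; r = 71 − 71 = 0
x=8: ŷ = 22 + 7·8 = 78; r = 75 − 78 = -3
x=9: ŷ = 22 + 7·9 = 85; r = 87.5 − 85 = 2.5
x=10: ŷ = 22 + 7·10 = 92; r = 91.5 − 92 = -0.5
x=11: ŷ = 22 + 7·11 = 99; r = 99 − 99 = 0
SSE = 1 + 2.25 + 0.25 + 0 + 9 + 6.25 + 0.25 + 0 = 19

SSE = 19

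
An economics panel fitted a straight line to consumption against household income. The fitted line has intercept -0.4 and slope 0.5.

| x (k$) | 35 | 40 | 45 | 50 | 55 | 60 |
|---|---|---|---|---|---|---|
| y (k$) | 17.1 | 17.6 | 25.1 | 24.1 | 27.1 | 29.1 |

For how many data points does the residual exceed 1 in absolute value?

x=35: ŷ = -0.4 + 0.5·35 = 17.1; r = 17.1 − 17.1 = 0
x=40: ŷ = -0.4 + 0.5·40 = 19.6; r = 17.6 − 19.6 = -2
x=45: ŷ = -0.4 + 0.5·45 = 22.1; r = 25.1 − 22.1 = 3
x=50: ŷ = -0.4 + 0.5·50 = 24.6; r = 24.1 − 24.6 = -0.5
x=55: ŷ = -0.4 + 0.5·55 = 27.1; r = 27.1 − 27.1 = 0
x=60: ŷ = -0.4 + 0.5·60 = 29.6; r = 29.1 − 29.6 = -0.5
|r| > 1: x=40 (|r|=2), x=45 (|r|=3) → 2

2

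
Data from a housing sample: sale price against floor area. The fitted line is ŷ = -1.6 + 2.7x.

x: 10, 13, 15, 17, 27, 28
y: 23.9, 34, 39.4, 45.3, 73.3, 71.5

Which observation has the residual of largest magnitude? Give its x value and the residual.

x = 28, r = -2.5

x=10: ŷ = -1.6 + 2.7·10 = 25.4; r = 23.9 − 25.4 = -1.5
x=13: ŷ = -1.6 + 2.7·13 = 33.5; r = 34 − 33.5 = 0.5
x=15: ŷ = -1.6 + 2.7·15 = 38.9; r = 39.4 − 38.9 = 0.5
x=17: ŷ = -1.6 + 2.7·17 = 44.3; r = 45.3 − 44.3 = 1
x=27: ŷ = -1.6 + 2.7·27 = 71.3; r = 73.3 − 71.3 = 2
x=28: ŷ = -1.6 + 2.7·28 = 74; r = 71.5 − 74 = -2.5
Largest |r| is 2.5 at x = 28, residual -2.5.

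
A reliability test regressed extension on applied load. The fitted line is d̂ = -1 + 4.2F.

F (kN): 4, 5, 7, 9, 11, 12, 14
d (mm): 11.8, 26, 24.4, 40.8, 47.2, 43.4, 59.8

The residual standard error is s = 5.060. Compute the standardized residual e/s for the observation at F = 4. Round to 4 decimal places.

-0.7905

d̂ = -1 + 4.2·4 = 15.8
e = 11.8 − 15.8 = -4
e/s = -4 / 5.060 = -0.7905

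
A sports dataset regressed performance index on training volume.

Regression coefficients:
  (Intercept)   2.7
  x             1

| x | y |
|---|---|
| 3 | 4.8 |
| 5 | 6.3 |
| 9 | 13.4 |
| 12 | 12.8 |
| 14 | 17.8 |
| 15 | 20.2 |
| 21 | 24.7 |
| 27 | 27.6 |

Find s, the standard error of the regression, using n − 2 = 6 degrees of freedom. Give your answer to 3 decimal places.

s = 1.921

x=3: ŷ = 2.7 + 3 = 5.7; e = 4.8 − 5.7 = -0.9
x=5: ŷ = 2.7 + 5 = 7.7; e = 6.3 − 7.7 = -1.4
x=9: ŷ = 2.7 + 9 = 11.7; e = 13.4 − 11.7 = 1.7
x=12: ŷ = 2.7 + 12 = 14.7; e = 12.8 − 14.7 = -1.9
x=14: ŷ = 2.7 + 14 = 16.7; e = 17.8 − 16.7 = 1.1
x=15: ŷ = 2.7 + 15 = 17.7; e = 20.2 − 17.7 = 2.5
x=21: ŷ = 2.7 + 21 = 23.7; e = 24.7 − 23.7 = 1
x=27: ŷ = 2.7 + 27 = 29.7; e = 27.6 − 29.7 = -2.1
SSE = 0.81 + 1.96 + 2.89 + 3.61 + 1.21 + 6.25 + 1 + 4.41 = 22.14
s = √(22.14/6) = √3.69 ≈ 1.921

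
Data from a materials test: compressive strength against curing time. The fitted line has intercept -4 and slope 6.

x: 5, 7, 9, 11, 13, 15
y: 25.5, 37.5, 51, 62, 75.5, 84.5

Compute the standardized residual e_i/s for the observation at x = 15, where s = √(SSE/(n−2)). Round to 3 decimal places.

x=5: ŷ = -4 + 6·5 = 26; e = 25.5 − 26 = -0.5
x=7: ŷ = -4 + 6·7 = 38; e = 37.5 − 38 = -0.5
x=9: ŷ = -4 + 6·9 = 50; e = 51 − 50 = 1
x=11: ŷ = -4 + 6·11 = 62; e = 62 − 62 = 0
x=13: ŷ = -4 + 6·13 = 74; e = 75.5 − 74 = 1.5
x=15: ŷ = -4 + 6·15 = 86; e = 84.5 − 86 = -1.5
SSE = 0.25 + 0.25 + 1 + 0 + 2.25 + 2.25 = 6
s = √(6/4) = 1.22474
e/s = -1.5 / 1.22474 = -1.225

-1.225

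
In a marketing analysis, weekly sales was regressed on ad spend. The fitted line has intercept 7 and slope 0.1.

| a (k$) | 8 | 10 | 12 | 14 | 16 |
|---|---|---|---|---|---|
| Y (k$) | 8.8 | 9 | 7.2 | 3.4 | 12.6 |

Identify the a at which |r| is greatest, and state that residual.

a = 14, r = -5

a=8: Ŷ = 7 + 0.1·8 = 7.8; r = 8.8 − 7.8 = 1
a=10: Ŷ = 7 + 0.1·10 = 8; r = 9 − 8 = 1
a=12: Ŷ = 7 + 0.1·12 = 8.2; r = 7.2 − 8.2 = -1
a=14: Ŷ = 7 + 0.1·14 = 8.4; r = 3.4 − 8.4 = -5
a=16: Ŷ = 7 + 0.1·16 = 8.6; r = 12.6 − 8.6 = 4
Largest |r| is 5 at a = 14, residual -5.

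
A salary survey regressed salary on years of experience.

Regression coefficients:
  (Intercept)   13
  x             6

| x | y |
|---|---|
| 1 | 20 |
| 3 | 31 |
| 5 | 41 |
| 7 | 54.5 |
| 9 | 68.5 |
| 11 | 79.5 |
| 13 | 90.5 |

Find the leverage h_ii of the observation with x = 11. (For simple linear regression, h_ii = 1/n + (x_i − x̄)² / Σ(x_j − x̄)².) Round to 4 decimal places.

h = 0.2857

x̄ = (1 + 3 + 5 + 7 + 9 + 11 + 13)/7 = 7
Σ(x − x̄)² = 36 + 16 + 4 + 0 + 4 + 16 + 36 = 112
h = 1/7 + (4)²/112 = 0.142857 + 0.142857 = 0.2857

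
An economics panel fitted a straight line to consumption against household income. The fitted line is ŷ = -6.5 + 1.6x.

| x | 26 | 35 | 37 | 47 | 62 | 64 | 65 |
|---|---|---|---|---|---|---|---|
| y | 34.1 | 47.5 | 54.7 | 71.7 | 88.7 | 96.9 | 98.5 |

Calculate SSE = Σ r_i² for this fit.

SSE = 36

x=26: ŷ = -6.5 + 1.6·26 = 35.1; r = 34.1 − 35.1 = -1
x=35: ŷ = -6.5 + 1.6·35 = 49.5; r = 47.5 − 49.5 = -2
x=37: ŷ = -6.5 + 1.6·37 = 52.7; r = 54.7 − 52.7 = 2
x=47: ŷ = -6.5 + 1.6·47 = 68.7; r = 71.7 − 68.7 = 3
x=62: ŷ = -6.5 + 1.6·62 = 92.7; r = 88.7 − 92.7 = -4
x=64: ŷ = -6.5 + 1.6·64 = 95.9; r = 96.9 − 95.9 = 1
x=65: ŷ = -6.5 + 1.6·65 = 97.5; r = 98.5 − 97.5 = 1
SSE = 1 + 4 + 4 + 9 + 16 + 1 + 1 = 36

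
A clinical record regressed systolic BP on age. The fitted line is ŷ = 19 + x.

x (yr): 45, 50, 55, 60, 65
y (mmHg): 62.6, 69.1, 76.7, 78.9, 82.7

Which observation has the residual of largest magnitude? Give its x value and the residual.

x = 55, r = 2.7

x=45: ŷ = 19 + 45 = 64; r = 62.6 − 64 = -1.4
x=50: ŷ = 19 + 50 = 69; r = 69.1 − 69 = 0.1
x=55: ŷ = 19 + 55 = 74; r = 76.7 − 74 = 2.7
x=60: ŷ = 19 + 60 = 79; r = 78.9 − 79 = -0.1
x=65: ŷ = 19 + 65 = 84; r = 82.7 − 84 = -1.3
Largest |r| is 2.7 at x = 55, residual 2.7.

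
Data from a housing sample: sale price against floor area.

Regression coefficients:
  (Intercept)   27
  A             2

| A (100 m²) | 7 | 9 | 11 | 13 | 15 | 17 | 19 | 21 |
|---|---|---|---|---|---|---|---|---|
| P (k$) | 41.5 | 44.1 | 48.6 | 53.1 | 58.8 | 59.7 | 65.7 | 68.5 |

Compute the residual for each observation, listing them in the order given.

0.5, -0.9, -0.4, 0.1, 1.8, -1.3, 0.7, -0.5

A=7: ŷ = 27 + 2·7 = 41; e = 41.5 − 41 = 0.5
A=9: ŷ = 27 + 2·9 = 45; e = 44.1 − 45 = -0.9
A=11: ŷ = 27 + 2·11 = 49; e = 48.6 − 49 = -0.4
A=13: ŷ = 27 + 2·13 = 53; e = 53.1 − 53 = 0.1
A=15: ŷ = 27 + 2·15 = 57; e = 58.8 − 57 = 1.8
A=17: ŷ = 27 + 2·17 = 61; e = 59.7 − 61 = -1.3
A=19: ŷ = 27 + 2·19 = 65; e = 65.7 − 65 = 0.7
A=21: ŷ = 27 + 2·21 = 69; e = 68.5 − 69 = -0.5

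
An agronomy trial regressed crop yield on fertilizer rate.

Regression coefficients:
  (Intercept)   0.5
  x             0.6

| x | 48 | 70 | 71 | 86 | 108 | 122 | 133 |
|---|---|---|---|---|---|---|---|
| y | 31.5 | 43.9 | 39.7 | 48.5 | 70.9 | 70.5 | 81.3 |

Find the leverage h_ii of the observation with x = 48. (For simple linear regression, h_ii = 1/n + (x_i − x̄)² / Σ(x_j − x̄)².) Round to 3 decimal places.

x̄ = (48 + 70 + 71 + 86 + 108 + 122 + 133)/7 = 91.1429
Σ(x − x̄)² = 1861.31 + 447.02 + 405.735 + 26.449 + 284.163 + 952.163 + 1752.02 = 5728.86
h = 1/7 + (-43.1429)²/5728.86 = 0.142857 + 0.3249 = 0.468

h = 0.468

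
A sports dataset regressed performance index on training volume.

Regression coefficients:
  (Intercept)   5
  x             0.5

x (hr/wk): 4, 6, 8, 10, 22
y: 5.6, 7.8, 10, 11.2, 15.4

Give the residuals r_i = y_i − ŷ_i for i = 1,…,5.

x=4: ŷ = 5 + 0.5·4 = 7; r = 5.6 − 7 = -1.4
x=6: ŷ = 5 + 0.5·6 = 8; r = 7.8 − 8 = -0.2
x=8: ŷ = 5 + 0.5·8 = 9; r = 10 − 9 = 1
x=10: ŷ = 5 + 0.5·10 = 10; r = 11.2 − 10 = 1.2
x=22: ŷ = 5 + 0.5·22 = 16; r = 15.4 − 16 = -0.6

-1.4, -0.2, 1, 1.2, -0.6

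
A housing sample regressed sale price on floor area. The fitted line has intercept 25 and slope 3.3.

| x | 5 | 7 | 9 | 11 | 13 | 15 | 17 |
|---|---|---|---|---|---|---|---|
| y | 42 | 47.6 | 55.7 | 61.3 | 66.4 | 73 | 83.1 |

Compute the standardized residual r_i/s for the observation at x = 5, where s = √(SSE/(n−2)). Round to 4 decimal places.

x=5: ŷ = 25 + 3.3·5 = 41.5; r = 42 − 41.5 = 0.5
x=7: ŷ = 25 + 3.3·7 = 48.1; r = 47.6 − 48.1 = -0.5
x=9: ŷ = 25 + 3.3·9 = 54.7; r = 55.7 − 54.7 = 1
x=11: ŷ = 25 + 3.3·11 = 61.3; r = 61.3 − 61.3 = 0
x=13: ŷ = 25 + 3.3·13 = 67.9; r = 66.4 − 67.9 = -1.5
x=15: ŷ = 25 + 3.3·15 = 74.5; r = 73 − 74.5 = -1.5
x=17: ŷ = 25 + 3.3·17 = 81.1; r = 83.1 − 81.1 = 2
SSE = 0.25 + 0.25 + 1 + 0 + 2.25 + 2.25 + 4 = 10
s = √(10/5) = 1.41421
r/s = 0.5 / 1.41421 = 0.3536

0.3536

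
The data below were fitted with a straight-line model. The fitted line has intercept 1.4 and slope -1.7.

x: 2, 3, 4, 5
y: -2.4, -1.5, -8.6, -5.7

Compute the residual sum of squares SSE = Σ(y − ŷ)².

SSE = 17.2

x=2: ŷ = 1.4 − 1.7·2 = -2; r = -2.4 − (-2) = -0.4
x=3: ŷ = 1.4 − 1.7·3 = -3.7; r = -1.5 − (-3.7) = 2.2
x=4: ŷ = 1.4 − 1.7·4 = -5.4; r = -8.6 − (-5.4) = -3.2
x=5: ŷ = 1.4 − 1.7·5 = -7.1; r = -5.7 − (-7.1) = 1.4
SSE = 0.16 + 4.84 + 10.24 + 1.96 = 17.2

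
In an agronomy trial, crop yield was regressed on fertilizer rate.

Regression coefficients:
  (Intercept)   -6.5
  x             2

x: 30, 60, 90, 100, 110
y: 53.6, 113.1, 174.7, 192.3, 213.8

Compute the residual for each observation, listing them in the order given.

0.1, -0.4, 1.2, -1.2, 0.3

x=30: ŷ = -6.5 + 2·30 = 53.5; r = 53.6 − 53.5 = 0.1
x=60: ŷ = -6.5 + 2·60 = 113.5; r = 113.1 − 113.5 = -0.4
x=90: ŷ = -6.5 + 2·90 = 173.5; r = 174.7 − 173.5 = 1.2
x=100: ŷ = -6.5 + 2·100 = 193.5; r = 192.3 − 193.5 = -1.2
x=110: ŷ = -6.5 + 2·110 = 213.5; r = 213.8 − 213.5 = 0.3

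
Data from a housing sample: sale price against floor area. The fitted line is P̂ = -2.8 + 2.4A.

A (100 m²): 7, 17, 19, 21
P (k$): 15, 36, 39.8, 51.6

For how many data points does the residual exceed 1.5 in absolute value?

3

A=7: P̂ = -2.8 + 2.4·7 = 14; e = 15 − 14 = 1
A=17: P̂ = -2.8 + 2.4·17 = 38; e = 36 − 38 = -2
A=19: P̂ = -2.8 + 2.4·19 = 42.8; e = 39.8 − 42.8 = -3
A=21: P̂ = -2.8 + 2.4·21 = 47.6; e = 51.6 − 47.6 = 4
|e| > 1.5: A=17 (|e|=2), A=19 (|e|=3), A=21 (|e|=4) → 3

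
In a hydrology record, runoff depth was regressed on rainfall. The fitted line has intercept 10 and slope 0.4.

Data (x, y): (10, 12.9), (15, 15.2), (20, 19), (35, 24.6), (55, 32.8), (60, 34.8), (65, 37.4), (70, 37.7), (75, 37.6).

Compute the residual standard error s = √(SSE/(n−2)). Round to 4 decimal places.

s = 1.3256

x=10: ŷ = 10 + 0.4·10 = 14; e = 12.9 − 14 = -1.1
x=15: ŷ = 10 + 0.4·15 = 16; e = 15.2 − 16 = -0.8
x=20: ŷ = 10 + 0.4·20 = 18; e = 19 − 18 = 1
x=35: ŷ = 10 + 0.4·35 = 24; e = 24.6 − 24 = 0.6
x=55: ŷ = 10 + 0.4·55 = 32; e = 32.8 − 32 = 0.8
x=60: ŷ = 10 + 0.4·60 = 34; e = 34.8 − 34 = 0.8
x=65: ŷ = 10 + 0.4·65 = 36; e = 37.4 − 36 = 1.4
x=70: ŷ = 10 + 0.4·70 = 38; e = 37.7 − 38 = -0.3
x=75: ŷ = 10 + 0.4·75 = 40; e = 37.6 − 40 = -2.4
SSE = 1.21 + 0.64 + 1 + 0.36 + 0.64 + 0.64 + 1.96 + 0.09 + 5.76 = 12.3
s = √(12.3/7) = √1.75714 ≈ 1.3256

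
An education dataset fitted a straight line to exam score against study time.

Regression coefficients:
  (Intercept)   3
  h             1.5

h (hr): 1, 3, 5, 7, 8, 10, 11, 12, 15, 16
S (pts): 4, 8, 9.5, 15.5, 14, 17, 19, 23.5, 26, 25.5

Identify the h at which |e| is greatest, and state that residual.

h = 12, e = 2.5

h=1: ŷ = 3 + 1.5·1 = 4.5; e = 4 − 4.5 = -0.5
h=3: ŷ = 3 + 1.5·3 = 7.5; e = 8 − 7.5 = 0.5
h=5: ŷ = 3 + 1.5·5 = 10.5; e = 9.5 − 10.5 = -1
h=7: ŷ = 3 + 1.5·7 = 13.5; e = 15.5 − 13.5 = 2
h=8: ŷ = 3 + 1.5·8 = 15; e = 14 − 15 = -1
h=10: ŷ = 3 + 1.5·10 = 18; e = 17 − 18 = -1
h=11: ŷ = 3 + 1.5·11 = 19.5; e = 19 − 19.5 = -0.5
h=12: ŷ = 3 + 1.5·12 = 21; e = 23.5 − 21 = 2.5
h=15: ŷ = 3 + 1.5·15 = 25.5; e = 26 − 25.5 = 0.5
h=16: ŷ = 3 + 1.5·16 = 27; e = 25.5 − 27 = -1.5
Largest |e| is 2.5 at h = 12, residual 2.5.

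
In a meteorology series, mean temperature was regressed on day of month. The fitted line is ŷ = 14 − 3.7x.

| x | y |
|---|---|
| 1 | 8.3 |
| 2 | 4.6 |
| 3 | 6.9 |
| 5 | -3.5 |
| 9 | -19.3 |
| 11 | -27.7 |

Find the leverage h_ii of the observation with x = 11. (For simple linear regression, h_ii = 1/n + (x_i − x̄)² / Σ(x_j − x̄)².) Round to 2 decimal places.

x̄ = (1 + 2 + 3 + 5 + 9 + 11)/6 = 5.16667
Σ(x − x̄)² = 17.3611 + 10.0278 + 4.69444 + 0.0277778 + 14.6944 + 34.0278 = 80.8333
h = 1/6 + (5.83333)²/80.8333 = 0.166667 + 0.420962 = 0.59

h = 0.59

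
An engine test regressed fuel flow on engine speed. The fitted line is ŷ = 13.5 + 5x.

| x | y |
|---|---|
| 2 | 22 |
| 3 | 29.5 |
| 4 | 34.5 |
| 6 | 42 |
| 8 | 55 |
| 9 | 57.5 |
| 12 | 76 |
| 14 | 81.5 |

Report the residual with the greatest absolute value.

e = 2.5

x=2: ŷ = 13.5 + 5·2 = 23.5; e = 22 − 23.5 = -1.5
x=3: ŷ = 13.5 + 5·3 = 28.5; e = 29.5 − 28.5 = 1
x=4: ŷ = 13.5 + 5·4 = 33.5; e = 34.5 − 33.5 = 1
x=6: ŷ = 13.5 + 5·6 = 43.5; e = 42 − 43.5 = -1.5
x=8: ŷ = 13.5 + 5·8 = 53.5; e = 55 − 53.5 = 1.5
x=9: ŷ = 13.5 + 5·9 = 58.5; e = 57.5 − 58.5 = -1
x=12: ŷ = 13.5 + 5·12 = 73.5; e = 76 − 73.5 = 2.5
x=14: ŷ = 13.5 + 5·14 = 83.5; e = 81.5 − 83.5 = -2
Largest |e| is 2.5 at x = 12, residual 2.5.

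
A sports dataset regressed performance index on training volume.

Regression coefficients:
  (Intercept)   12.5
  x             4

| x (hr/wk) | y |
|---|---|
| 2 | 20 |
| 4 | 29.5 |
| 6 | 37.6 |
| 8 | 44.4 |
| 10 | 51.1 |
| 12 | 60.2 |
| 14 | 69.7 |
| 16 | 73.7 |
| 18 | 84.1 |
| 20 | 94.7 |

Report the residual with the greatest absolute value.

x=2: ŷ = 12.5 + 4·2 = 20.5; r = 20 − 20.5 = -0.5
x=4: ŷ = 12.5 + 4·4 = 28.5; r = 29.5 − 28.5 = 1
x=6: ŷ = 12.5 + 4·6 = 36.5; r = 37.6 − 36.5 = 1.1
x=8: ŷ = 12.5 + 4·8 = 44.5; r = 44.4 − 44.5 = -0.1
x=10: ŷ = 12.5 + 4·10 = 52.5; r = 51.1 − 52.5 = -1.4
x=12: ŷ = 12.5 + 4·12 = 60.5; r = 60.2 − 60.5 = -0.3
x=14: ŷ = 12.5 + 4·14 = 68.5; r = 69.7 − 68.5 = 1.2
x=16: ŷ = 12.5 + 4·16 = 76.5; r = 73.7 − 76.5 = -2.8
x=18: ŷ = 12.5 + 4·18 = 84.5; r = 84.1 − 84.5 = -0.4
x=20: ŷ = 12.5 + 4·20 = 92.5; r = 94.7 − 92.5 = 2.2
Largest |r| is 2.8 at x = 16, residual -2.8.

r = -2.8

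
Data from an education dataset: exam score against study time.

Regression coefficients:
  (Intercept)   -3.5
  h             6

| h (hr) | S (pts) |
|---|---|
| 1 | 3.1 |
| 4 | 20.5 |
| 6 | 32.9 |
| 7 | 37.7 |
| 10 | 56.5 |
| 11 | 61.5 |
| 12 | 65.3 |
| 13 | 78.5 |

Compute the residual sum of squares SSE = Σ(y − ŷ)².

h=1: ŷ = -3.5 + 6·1 = 2.5; e = 3.1 − 2.5 = 0.6
h=4: ŷ = -3.5 + 6·4 = 20.5; e = 20.5 − 20.5 = 0
h=6: ŷ = -3.5 + 6·6 = 32.5; e = 32.9 − 32.5 = 0.4
h=7: ŷ = -3.5 + 6·7 = 38.5; e = 37.7 − 38.5 = -0.8
h=10: ŷ = -3.5 + 6·10 = 56.5; e = 56.5 − 56.5 = 0
h=11: ŷ = -3.5 + 6·11 = 62.5; e = 61.5 − 62.5 = -1
h=12: ŷ = -3.5 + 6·12 = 68.5; e = 65.3 − 68.5 = -3.2
h=13: ŷ = -3.5 + 6·13 = 74.5; e = 78.5 − 74.5 = 4
SSE = 0.36 + 0 + 0.16 + 0.64 + 0 + 1 + 10.24 + 16 = 28.4

SSE = 28.4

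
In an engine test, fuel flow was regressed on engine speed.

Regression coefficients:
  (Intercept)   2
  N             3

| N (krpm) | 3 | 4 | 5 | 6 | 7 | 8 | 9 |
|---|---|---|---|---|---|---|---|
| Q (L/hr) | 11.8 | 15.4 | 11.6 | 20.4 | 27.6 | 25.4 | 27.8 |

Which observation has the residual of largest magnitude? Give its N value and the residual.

N=3: ŷ = 2 + 3·3 = 11; e = 11.8 − 11 = 0.8
N=4: ŷ = 2 + 3·4 = 14; e = 15.4 − 14 = 1.4
N=5: ŷ = 2 + 3·5 = 17; e = 11.6 − 17 = -5.4
N=6: ŷ = 2 + 3·6 = 20; e = 20.4 − 20 = 0.4
N=7: ŷ = 2 + 3·7 = 23; e = 27.6 − 23 = 4.6
N=8: ŷ = 2 + 3·8 = 26; e = 25.4 − 26 = -0.6
N=9: ŷ = 2 + 3·9 = 29; e = 27.8 − 29 = -1.2
Largest |e| is 5.4 at N = 5, residual -5.4.

N = 5, e = -5.4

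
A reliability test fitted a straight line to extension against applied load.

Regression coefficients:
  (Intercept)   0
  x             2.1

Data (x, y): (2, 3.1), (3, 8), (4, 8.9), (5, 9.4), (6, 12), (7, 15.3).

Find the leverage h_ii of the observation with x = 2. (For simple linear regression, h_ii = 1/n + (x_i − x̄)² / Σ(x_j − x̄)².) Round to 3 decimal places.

x̄ = (2 + 3 + 4 + 5 + 6 + 7)/6 = 4.5
Σ(x − x̄)² = 6.25 + 2.25 + 0.25 + 0.25 + 2.25 + 6.25 = 17.5
h = 1/6 + (-2.5)²/17.5 = 0.166667 + 0.357143 = 0.524

h = 0.524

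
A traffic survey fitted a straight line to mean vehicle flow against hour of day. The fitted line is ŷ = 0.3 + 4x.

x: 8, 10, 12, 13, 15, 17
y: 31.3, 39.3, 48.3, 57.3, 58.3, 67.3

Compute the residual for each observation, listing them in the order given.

-1, -1, 0, 5, -2, -1

x=8: ŷ = 0.3 + 4·8 = 32.3; r = 31.3 − 32.3 = -1
x=10: ŷ = 0.3 + 4·10 = 40.3; r = 39.3 − 40.3 = -1
x=12: ŷ = 0.3 + 4·12 = 48.3; r = 48.3 − 48.3 = 0
x=13: ŷ = 0.3 + 4·13 = 52.3; r = 57.3 − 52.3 = 5
x=15: ŷ = 0.3 + 4·15 = 60.3; r = 58.3 − 60.3 = -2
x=17: ŷ = 0.3 + 4·17 = 68.3; r = 67.3 − 68.3 = -1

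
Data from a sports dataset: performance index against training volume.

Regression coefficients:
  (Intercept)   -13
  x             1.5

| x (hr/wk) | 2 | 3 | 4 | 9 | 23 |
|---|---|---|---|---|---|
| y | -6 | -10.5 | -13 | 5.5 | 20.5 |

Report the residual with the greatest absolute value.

x=2: ŷ = -13 + 1.5·2 = -10; r = -6 − (-10) = 4
x=3: ŷ = -13 + 1.5·3 = -8.5; r = -10.5 − (-8.5) = -2
x=4: ŷ = -13 + 1.5·4 = -7; r = -13 − (-7) = -6
x=9: ŷ = -13 + 1.5·9 = 0.5; r = 5.5 − 0.5 = 5
x=23: ŷ = -13 + 1.5·23 = 21.5; r = 20.5 − 21.5 = -1
Largest |r| is 6 at x = 4, residual -6.

r = -6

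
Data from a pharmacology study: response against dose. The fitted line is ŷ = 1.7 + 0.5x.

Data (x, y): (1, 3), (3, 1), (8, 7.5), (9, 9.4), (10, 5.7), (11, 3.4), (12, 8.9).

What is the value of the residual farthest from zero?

e = -3.8

x=1: ŷ = 1.7 + 0.5·1 = 2.2; e = 3 − 2.2 = 0.8
x=3: ŷ = 1.7 + 0.5·3 = 3.2; e = 1 − 3.2 = -2.2
x=8: ŷ = 1.7 + 0.5·8 = 5.7; e = 7.5 − 5.7 = 1.8
x=9: ŷ = 1.7 + 0.5·9 = 6.2; e = 9.4 − 6.2 = 3.2
x=10: ŷ = 1.7 + 0.5·10 = 6.7; e = 5.7 − 6.7 = -1
x=11: ŷ = 1.7 + 0.5·11 = 7.2; e = 3.4 − 7.2 = -3.8
x=12: ŷ = 1.7 + 0.5·12 = 7.7; e = 8.9 − 7.7 = 1.2
Largest |e| is 3.8 at x = 11, residual -3.8.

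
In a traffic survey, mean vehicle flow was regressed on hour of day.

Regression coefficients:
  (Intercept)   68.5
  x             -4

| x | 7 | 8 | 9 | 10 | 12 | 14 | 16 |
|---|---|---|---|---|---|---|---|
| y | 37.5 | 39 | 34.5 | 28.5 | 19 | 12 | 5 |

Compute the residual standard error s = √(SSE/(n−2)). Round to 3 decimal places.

s = 2.098

x=7: ŷ = 68.5 − 4·7 = 40.5; r = 37.5 − 40.5 = -3
x=8: ŷ = 68.5 − 4·8 = 36.5; r = 39 − 36.5 = 2.5
x=9: ŷ = 68.5 − 4·9 = 32.5; r = 34.5 − 32.5 = 2
x=10: ŷ = 68.5 − 4·10 = 28.5; r = 28.5 − 28.5 = 0
x=12: ŷ = 68.5 − 4·12 = 20.5; r = 19 − 20.5 = -1.5
x=14: ŷ = 68.5 − 4·14 = 12.5; r = 12 − 12.5 = -0.5
x=16: ŷ = 68.5 − 4·16 = 4.5; r = 5 − 4.5 = 0.5
SSE = 9 + 6.25 + 4 + 0 + 2.25 + 0.25 + 0.25 = 22
s = √(22/5) = √4.4 ≈ 2.098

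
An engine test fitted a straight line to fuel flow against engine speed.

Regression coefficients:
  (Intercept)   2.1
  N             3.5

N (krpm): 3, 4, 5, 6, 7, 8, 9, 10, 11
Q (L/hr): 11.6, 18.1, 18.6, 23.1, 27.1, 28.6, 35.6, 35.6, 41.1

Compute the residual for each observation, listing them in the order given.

-1, 2, -1, 0, 0.5, -1.5, 2, -1.5, 0.5

N=3: ŷ = 2.1 + 3.5·3 = 12.6; e = 11.6 − 12.6 = -1
N=4: ŷ = 2.1 + 3.5·4 = 16.1; e = 18.1 − 16.1 = 2
N=5: ŷ = 2.1 + 3.5·5 = 19.6; e = 18.6 − 19.6 = -1
N=6: ŷ = 2.1 + 3.5·6 = 23.1; e = 23.1 − 23.1 = 0
N=7: ŷ = 2.1 + 3.5·7 = 26.6; e = 27.1 − 26.6 = 0.5
N=8: ŷ = 2.1 + 3.5·8 = 30.1; e = 28.6 − 30.1 = -1.5
N=9: ŷ = 2.1 + 3.5·9 = 33.6; e = 35.6 − 33.6 = 2
N=10: ŷ = 2.1 + 3.5·10 = 37.1; e = 35.6 − 37.1 = -1.5
N=11: ŷ = 2.1 + 3.5·11 = 40.6; e = 41.1 − 40.6 = 0.5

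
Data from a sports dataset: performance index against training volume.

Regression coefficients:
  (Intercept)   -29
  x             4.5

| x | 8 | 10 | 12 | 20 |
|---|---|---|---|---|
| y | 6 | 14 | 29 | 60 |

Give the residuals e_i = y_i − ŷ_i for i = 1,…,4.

x=8: ŷ = -29 + 4.5·8 = 7; e = 6 − 7 = -1
x=10: ŷ = -29 + 4.5·10 = 16; e = 14 − 16 = -2
x=12: ŷ = -29 + 4.5·12 = 25; e = 29 − 25 = 4
x=20: ŷ = -29 + 4.5·20 = 61; e = 60 − 61 = -1

-1, -2, 4, -1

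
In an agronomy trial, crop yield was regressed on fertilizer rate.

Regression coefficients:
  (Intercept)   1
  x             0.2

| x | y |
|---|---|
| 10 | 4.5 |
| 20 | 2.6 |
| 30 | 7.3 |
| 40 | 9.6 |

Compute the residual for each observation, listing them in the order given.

1.5, -2.4, 0.3, 0.6

x=10: ŷ = 1 + 0.2·10 = 3; e = 4.5 − 3 = 1.5
x=20: ŷ = 1 + 0.2·20 = 5; e = 2.6 − 5 = -2.4
x=30: ŷ = 1 + 0.2·30 = 7; e = 7.3 − 7 = 0.3
x=40: ŷ = 1 + 0.2·40 = 9; e = 9.6 − 9 = 0.6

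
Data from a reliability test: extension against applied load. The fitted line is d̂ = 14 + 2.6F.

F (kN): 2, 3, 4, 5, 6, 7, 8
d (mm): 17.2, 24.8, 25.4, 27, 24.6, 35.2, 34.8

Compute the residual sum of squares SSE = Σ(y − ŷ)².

SSE = 48

F=2: d̂ = 14 + 2.6·2 = 19.2; r = 17.2 − 19.2 = -2
F=3: d̂ = 14 + 2.6·3 = 21.8; r = 24.8 − 21.8 = 3
F=4: d̂ = 14 + 2.6·4 = 24.4; r = 25.4 − 24.4 = 1
F=5: d̂ = 14 + 2.6·5 = 27; r = 27 − 27 = 0
F=6: d̂ = 14 + 2.6·6 = 29.6; r = 24.6 − 29.6 = -5
F=7: d̂ = 14 + 2.6·7 = 32.2; r = 35.2 − 32.2 = 3
F=8: d̂ = 14 + 2.6·8 = 34.8; r = 34.8 − 34.8 = 0
SSE = 4 + 9 + 1 + 0 + 25 + 9 + 0 = 48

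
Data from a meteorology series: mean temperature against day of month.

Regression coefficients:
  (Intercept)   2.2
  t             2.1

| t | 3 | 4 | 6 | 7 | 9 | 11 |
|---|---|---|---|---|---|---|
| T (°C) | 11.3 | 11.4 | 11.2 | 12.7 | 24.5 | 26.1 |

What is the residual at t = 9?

T̂ = 2.2 + 2.1·9 = 21.1
e = 24.5 − 21.1 = 3.4

e = 3.4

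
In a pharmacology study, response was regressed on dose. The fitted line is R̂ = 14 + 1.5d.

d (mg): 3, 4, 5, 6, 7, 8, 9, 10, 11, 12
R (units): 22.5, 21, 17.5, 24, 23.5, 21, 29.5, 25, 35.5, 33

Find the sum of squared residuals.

SSE = 106

d=3: R̂ = 14 + 1.5·3 = 18.5; e = 22.5 − 18.5 = 4
d=4: R̂ = 14 + 1.5·4 = 20; e = 21 − 20 = 1
d=5: R̂ = 14 + 1.5·5 = 21.5; e = 17.5 − 21.5 = -4
d=6: R̂ = 14 + 1.5·6 = 23; e = 24 − 23 = 1
d=7: R̂ = 14 + 1.5·7 = 24.5; e = 23.5 − 24.5 = -1
d=8: R̂ = 14 + 1.5·8 = 26; e = 21 − 26 = -5
d=9: R̂ = 14 + 1.5·9 = 27.5; e = 29.5 − 27.5 = 2
d=10: R̂ = 14 + 1.5·10 = 29; e = 25 − 29 = -4
d=11: R̂ = 14 + 1.5·11 = 30.5; e = 35.5 − 30.5 = 5
d=12: R̂ = 14 + 1.5·12 = 32; e = 33 − 32 = 1
SSE = 16 + 1 + 16 + 1 + 1 + 25 + 4 + 16 + 25 + 1 = 106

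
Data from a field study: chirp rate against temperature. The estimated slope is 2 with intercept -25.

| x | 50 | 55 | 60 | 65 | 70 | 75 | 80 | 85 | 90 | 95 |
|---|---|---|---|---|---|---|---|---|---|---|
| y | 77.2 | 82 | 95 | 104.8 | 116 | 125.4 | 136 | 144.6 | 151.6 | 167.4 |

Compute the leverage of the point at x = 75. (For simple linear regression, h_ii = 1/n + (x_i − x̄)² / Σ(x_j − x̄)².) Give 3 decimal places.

x̄ = (50 + 55 + 60 + 65 + 70 + 75 + 80 + 85 + 90 + 95)/10 = 72.5
Σ(x − x̄)² = 506.25 + 306.25 + 156.25 + 56.25 + 6.25 + 6.25 + 56.25 + 156.25 + 306.25 + 506.25 = 2062.5
h = 1/10 + (2.5)²/2062.5 = 0.1 + 0.0030303 = 0.103

h = 0.103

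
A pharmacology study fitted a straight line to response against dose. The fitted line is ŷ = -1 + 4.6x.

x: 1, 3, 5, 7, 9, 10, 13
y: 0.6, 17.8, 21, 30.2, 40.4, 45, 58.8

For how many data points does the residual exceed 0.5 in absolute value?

4

x=1: ŷ = -1 + 4.6·1 = 3.6; r = 0.6 − 3.6 = -3
x=3: ŷ = -1 + 4.6·3 = 12.8; r = 17.8 − 12.8 = 5
x=5: ŷ = -1 + 4.6·5 = 22; r = 21 − 22 = -1
x=7: ŷ = -1 + 4.6·7 = 31.2; r = 30.2 − 31.2 = -1
x=9: ŷ = -1 + 4.6·9 = 40.4; r = 40.4 − 40.4 = 0
x=10: ŷ = -1 + 4.6·10 = 45; r = 45 − 45 = 0
x=13: ŷ = -1 + 4.6·13 = 58.8; r = 58.8 − 58.8 = 0
|r| > 0.5: x=1 (|r|=3), x=3 (|r|=5), x=5 (|r|=1), x=7 (|r|=1) → 4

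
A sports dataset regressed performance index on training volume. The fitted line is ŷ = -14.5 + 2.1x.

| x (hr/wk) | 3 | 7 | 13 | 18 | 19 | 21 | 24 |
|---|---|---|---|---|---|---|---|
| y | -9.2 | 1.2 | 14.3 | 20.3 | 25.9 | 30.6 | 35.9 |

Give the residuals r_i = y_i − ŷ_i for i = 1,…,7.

x=3: ŷ = -14.5 + 2.1·3 = -8.2; r = -9.2 − (-8.2) = -1
x=7: ŷ = -14.5 + 2.1·7 = 0.2; r = 1.2 − 0.2 = 1
x=13: ŷ = -14.5 + 2.1·13 = 12.8; r = 14.3 − 12.8 = 1.5
x=18: ŷ = -14.5 + 2.1·18 = 23.3; r = 20.3 − 23.3 = -3
x=19: ŷ = -14.5 + 2.1·19 = 25.4; r = 25.9 − 25.4 = 0.5
x=21: ŷ = -14.5 + 2.1·21 = 29.6; r = 30.6 − 29.6 = 1
x=24: ŷ = -14.5 + 2.1·24 = 35.9; r = 35.9 − 35.9 = 0

-1, 1, 1.5, -3, 0.5, 1, 0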